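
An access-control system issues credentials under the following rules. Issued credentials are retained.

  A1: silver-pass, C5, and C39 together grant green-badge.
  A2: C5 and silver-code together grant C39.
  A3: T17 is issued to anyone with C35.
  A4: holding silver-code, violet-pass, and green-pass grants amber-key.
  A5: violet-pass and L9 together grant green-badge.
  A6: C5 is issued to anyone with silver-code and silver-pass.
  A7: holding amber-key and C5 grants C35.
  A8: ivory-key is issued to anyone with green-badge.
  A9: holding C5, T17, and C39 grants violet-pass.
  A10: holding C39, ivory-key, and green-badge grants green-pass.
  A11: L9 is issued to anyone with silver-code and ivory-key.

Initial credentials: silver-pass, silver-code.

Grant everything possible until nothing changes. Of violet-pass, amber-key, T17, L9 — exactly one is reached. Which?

L9

Holding silver-code and silver-pass grants C5 (A6).
Holding C5 and silver-code grants C39 (A2).
Holding silver-pass, C5, and C39 grants green-badge (A1).
Holding green-badge grants ivory-key (A8).
Holding silver-code and ivory-key grants L9 (A11).
amber-key would need silver-code, violet-pass, and green-pass (A4), but violet-pass is never granted. T17 would need C35 (A3), but C35 is never granted. violet-pass would need C5, T17, and C39 (A9), but T17 is never granted.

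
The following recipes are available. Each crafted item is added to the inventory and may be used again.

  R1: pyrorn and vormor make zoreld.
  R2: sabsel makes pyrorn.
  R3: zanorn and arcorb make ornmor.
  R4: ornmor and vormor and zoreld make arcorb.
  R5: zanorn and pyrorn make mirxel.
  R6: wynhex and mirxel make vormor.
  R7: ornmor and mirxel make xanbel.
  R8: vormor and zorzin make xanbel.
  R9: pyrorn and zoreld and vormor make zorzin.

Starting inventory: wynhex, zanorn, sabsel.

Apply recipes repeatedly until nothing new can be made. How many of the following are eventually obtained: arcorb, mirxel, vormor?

Using R2, sabsel makes pyrorn.
zanorn and pyrorn → mirxel (R5).
wynhex and mirxel → vormor (R6).
arcorb would need ornmor, vormor, and zoreld (R4), but ornmor is never obtained.
mirxel: reached.
vormor: reached.
Reached: mirxel and vormor — 2 of the 3.

2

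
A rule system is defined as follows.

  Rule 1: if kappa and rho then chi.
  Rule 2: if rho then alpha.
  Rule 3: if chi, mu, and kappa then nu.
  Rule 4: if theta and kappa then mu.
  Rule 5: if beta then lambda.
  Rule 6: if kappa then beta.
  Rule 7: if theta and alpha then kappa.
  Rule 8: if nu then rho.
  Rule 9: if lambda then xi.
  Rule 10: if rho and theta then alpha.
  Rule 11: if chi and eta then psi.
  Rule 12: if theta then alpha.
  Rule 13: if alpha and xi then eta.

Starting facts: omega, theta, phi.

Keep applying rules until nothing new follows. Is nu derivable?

nu would need chi, mu, and kappa (Rule 3), but chi is never established.

No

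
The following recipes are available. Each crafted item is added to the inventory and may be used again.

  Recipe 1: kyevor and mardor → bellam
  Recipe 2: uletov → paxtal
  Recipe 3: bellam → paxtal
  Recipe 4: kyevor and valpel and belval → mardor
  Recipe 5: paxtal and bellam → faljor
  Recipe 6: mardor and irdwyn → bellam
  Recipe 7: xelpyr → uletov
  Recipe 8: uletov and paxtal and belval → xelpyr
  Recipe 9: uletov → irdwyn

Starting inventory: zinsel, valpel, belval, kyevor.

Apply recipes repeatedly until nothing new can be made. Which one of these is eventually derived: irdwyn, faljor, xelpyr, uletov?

kyevor and valpel and belval → mardor (Recipe 4).
Using Recipe 1, kyevor and mardor make bellam.
bellam → paxtal (Recipe 3).
paxtal and bellam → faljor (Recipe 5).
irdwyn would need uletov (Recipe 9), but uletov is never obtained. uletov would need xelpyr (Recipe 7), but xelpyr is never obtained. xelpyr would need uletov, paxtal, and belval (Recipe 8), but uletov is never obtained.

faljor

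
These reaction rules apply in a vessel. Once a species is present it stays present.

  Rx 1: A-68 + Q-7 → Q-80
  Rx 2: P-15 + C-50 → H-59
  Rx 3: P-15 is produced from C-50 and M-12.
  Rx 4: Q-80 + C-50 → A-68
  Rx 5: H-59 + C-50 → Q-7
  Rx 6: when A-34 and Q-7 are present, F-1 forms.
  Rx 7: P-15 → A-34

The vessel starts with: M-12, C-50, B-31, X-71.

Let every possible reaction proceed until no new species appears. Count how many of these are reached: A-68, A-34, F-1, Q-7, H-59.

C-50 and M-12 present → P-15 forms (Rx 3).
P-15 and C-50 present → H-59 forms (Rx 2).
P-15 present → A-34 forms (Rx 7).
H-59 and C-50 present → Q-7 forms (Rx 5).
A-34 and Q-7 present → F-1 forms (Rx 6).
A-68 would need Q-80 and C-50 (Rx 4), but Q-80 never forms.
A-34: reached.
F-1: reached.
Q-7: reached.
H-59: reached.
Reached: A-34, F-1, Q-7, and H-59 — 4 of the 5.

4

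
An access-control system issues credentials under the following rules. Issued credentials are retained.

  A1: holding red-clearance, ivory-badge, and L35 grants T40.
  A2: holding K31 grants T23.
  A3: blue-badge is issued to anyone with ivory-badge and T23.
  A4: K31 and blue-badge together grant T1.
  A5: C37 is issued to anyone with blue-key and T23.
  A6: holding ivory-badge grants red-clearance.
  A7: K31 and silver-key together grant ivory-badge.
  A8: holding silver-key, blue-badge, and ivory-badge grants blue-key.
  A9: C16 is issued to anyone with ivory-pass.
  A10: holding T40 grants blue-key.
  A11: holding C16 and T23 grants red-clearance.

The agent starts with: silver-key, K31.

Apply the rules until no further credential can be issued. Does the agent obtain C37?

Holding K31 and silver-key grants ivory-badge (A7).
Holding K31 grants T23 (A2).
Holding ivory-badge and T23 grants blue-badge (A3).
Holding silver-key, blue-badge, and ivory-badge grants blue-key (A8).
Holding blue-key and T23 grants C37 (A5).

Yes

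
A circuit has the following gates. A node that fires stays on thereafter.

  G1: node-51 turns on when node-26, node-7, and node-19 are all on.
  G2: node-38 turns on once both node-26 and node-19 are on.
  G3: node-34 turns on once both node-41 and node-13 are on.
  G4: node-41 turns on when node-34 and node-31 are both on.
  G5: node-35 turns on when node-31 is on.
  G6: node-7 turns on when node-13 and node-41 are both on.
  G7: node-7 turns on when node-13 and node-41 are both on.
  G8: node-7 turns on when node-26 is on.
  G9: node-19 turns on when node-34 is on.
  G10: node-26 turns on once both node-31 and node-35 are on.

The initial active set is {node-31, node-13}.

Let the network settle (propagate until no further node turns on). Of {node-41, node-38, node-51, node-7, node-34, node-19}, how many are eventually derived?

1

node-31 is on, so node-35 turns on (G5).
node-31 and node-35 are on, so node-26 turns on (G10).
G8: node-26 on → node-7 on.
node-41 would need node-34 and node-31 (G4), but node-34 never turns on.
node-38 would need node-26 and node-19 (G2), but node-19 never turns on.
node-51 would need node-26, node-7, and node-19 (G1), but node-19 never turns on.
node-7: reached.
node-34 would need node-41 and node-13 (G3), but node-41 never turns on.
node-19 would need node-34 (G9), but node-34 never turns on.
Reached: node-7 — 1 of the 6.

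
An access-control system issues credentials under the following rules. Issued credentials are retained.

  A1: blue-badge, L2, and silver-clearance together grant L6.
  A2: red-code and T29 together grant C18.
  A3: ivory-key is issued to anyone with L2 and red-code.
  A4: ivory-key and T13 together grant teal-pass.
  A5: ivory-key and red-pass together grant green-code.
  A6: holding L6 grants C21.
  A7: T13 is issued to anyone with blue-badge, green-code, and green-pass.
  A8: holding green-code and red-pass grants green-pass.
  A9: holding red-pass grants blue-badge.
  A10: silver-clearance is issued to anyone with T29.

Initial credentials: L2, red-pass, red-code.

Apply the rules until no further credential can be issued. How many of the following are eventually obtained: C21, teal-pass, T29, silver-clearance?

1

Holding L2 and red-code grants ivory-key (A3).
Holding red-pass grants blue-badge (A9).
Holding ivory-key and red-pass grants green-code (A5).
Holding green-code and red-pass grants green-pass (A8).
Holding blue-badge, green-code, and green-pass grants T13 (A7).
Holding ivory-key and T13 grants teal-pass (A4).
C21 would need L6 (A6), but L6 is never granted.
teal-pass: reached.
No rule produces T29, and it is not given.
silver-clearance would need T29 (A10), but T29 is never granted.
Reached: teal-pass — 1 of the 4.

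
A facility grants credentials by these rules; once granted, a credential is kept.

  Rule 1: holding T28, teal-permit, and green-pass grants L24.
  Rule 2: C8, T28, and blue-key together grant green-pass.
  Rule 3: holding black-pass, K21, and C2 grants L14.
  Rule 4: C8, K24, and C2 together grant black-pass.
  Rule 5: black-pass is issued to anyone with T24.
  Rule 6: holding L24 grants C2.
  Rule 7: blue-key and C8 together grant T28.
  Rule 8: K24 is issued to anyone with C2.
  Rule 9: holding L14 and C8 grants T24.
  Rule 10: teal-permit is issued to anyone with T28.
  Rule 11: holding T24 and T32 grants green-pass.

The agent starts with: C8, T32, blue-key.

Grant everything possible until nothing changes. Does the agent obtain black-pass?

Yes

Holding blue-key and C8 grants T28 (Rule 7).
Holding T28 grants teal-permit (Rule 10).
Holding C8, T28, and blue-key grants green-pass (Rule 2).
Holding T28, teal-permit, and green-pass grants L24 (Rule 1).
Holding L24 grants C2 (Rule 6).
Holding C2 grants K24 (Rule 8).
Holding C8, K24, and C2 grants black-pass (Rule 4).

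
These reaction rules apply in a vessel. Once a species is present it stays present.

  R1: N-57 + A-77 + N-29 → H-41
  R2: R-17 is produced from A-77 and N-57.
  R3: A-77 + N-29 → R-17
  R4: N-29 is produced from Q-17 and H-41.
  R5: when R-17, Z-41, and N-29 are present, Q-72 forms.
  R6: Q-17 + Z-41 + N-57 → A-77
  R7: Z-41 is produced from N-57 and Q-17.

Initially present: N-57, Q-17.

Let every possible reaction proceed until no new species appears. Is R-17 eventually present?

N-57 and Q-17 present → Z-41 forms (R7).
Q-17, Z-41, and N-57 present → A-77 forms (R6).
A-77 and N-57 present → R-17 forms (R2).

Yes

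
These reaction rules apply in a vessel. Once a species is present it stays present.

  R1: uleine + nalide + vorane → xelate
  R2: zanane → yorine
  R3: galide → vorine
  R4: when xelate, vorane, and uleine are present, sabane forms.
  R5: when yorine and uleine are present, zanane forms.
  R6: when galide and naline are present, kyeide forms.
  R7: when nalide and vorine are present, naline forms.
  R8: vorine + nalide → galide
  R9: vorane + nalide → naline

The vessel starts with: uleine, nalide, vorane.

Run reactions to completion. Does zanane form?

No

zanane would need yorine and uleine (R5), but yorine never forms.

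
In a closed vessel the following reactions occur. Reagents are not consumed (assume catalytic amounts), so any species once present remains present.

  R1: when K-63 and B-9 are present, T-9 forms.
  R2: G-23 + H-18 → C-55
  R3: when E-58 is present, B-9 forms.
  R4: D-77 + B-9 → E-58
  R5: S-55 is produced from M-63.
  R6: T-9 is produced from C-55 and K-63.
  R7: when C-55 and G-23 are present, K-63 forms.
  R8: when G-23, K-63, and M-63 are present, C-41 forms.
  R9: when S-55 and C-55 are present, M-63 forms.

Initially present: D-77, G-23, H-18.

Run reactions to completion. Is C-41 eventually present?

C-41 would need G-23, K-63, and M-63 (R8), but M-63 never forms.

No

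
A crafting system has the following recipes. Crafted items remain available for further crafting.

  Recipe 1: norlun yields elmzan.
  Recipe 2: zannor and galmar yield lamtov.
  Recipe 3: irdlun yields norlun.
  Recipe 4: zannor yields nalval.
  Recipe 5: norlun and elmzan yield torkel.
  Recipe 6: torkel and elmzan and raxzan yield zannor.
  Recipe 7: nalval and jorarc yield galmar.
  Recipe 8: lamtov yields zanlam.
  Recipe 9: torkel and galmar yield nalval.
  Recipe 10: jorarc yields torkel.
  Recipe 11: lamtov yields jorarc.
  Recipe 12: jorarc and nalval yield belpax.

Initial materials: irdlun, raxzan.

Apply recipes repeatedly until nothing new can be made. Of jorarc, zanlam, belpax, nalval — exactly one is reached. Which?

Using Recipe 3, irdlun makes norlun.
norlun → elmzan (Recipe 1).
Using Recipe 5, norlun and elmzan make torkel.
Using Recipe 6, torkel, elmzan, and raxzan make zannor.
zannor → nalval (Recipe 4).
zanlam would need lamtov (Recipe 8), but lamtov is never obtained. jorarc would need lamtov (Recipe 11), but lamtov is never obtained. belpax would need jorarc and nalval (Recipe 12), but jorarc is never obtained.

nalval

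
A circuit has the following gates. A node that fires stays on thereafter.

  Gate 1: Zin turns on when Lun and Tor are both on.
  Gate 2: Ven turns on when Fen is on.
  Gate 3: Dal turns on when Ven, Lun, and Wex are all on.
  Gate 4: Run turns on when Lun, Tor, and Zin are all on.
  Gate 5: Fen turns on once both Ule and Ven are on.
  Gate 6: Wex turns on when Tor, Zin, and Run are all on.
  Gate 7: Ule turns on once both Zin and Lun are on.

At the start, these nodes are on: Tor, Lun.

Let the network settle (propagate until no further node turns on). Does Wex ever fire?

Lun and Tor are on, so Zin turns on (Gate 1).
Gate 4: Lun, Tor, and Zin on → Run on.
Tor, Zin, and Run are on, so Wex turns on (Gate 6).

Yes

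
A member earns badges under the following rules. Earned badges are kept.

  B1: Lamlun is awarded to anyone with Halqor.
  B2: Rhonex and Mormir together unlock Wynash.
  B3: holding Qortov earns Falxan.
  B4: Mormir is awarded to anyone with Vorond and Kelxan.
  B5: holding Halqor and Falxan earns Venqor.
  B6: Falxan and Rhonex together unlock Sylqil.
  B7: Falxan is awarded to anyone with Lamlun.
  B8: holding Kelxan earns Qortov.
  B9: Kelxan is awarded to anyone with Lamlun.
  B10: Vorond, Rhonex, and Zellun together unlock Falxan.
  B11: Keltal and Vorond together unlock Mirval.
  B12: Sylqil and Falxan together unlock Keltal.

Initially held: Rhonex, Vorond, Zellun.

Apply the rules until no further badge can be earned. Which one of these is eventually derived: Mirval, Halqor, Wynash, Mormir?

With Vorond, Rhonex, and Zellun, Falxan is earned (B10).
With Falxan and Rhonex, Sylqil is earned (B6).
With Sylqil and Falxan, Keltal is earned (B12).
With Keltal and Vorond, Mirval is earned (B11).
Mormir would need Vorond and Kelxan (B4), but Kelxan is never earned. No rule produces Halqor, and it is not given. Wynash would need Rhonex and Mormir (B2), but Mormir is never earned.

Mirval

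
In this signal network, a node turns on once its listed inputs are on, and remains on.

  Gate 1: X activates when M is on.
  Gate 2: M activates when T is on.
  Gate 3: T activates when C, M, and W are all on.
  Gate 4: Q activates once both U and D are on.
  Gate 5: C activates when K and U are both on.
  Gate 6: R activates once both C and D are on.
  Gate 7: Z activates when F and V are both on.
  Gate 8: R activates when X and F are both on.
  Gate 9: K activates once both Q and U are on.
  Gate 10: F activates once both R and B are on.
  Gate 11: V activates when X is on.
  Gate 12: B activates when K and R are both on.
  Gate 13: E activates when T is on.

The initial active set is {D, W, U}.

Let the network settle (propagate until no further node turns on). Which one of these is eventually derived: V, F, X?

F

Gate 4: U and D on → Q on.
Gate 9: Q and U on → K on.
K and U are on, so C activates (Gate 5).
Gate 6: C and D on → R on.
Gate 12: K and R on → B on.
Gate 10: R and B on → F on.
V would need X (Gate 11), but X never turns on. X would need M (Gate 1), but M never turns on.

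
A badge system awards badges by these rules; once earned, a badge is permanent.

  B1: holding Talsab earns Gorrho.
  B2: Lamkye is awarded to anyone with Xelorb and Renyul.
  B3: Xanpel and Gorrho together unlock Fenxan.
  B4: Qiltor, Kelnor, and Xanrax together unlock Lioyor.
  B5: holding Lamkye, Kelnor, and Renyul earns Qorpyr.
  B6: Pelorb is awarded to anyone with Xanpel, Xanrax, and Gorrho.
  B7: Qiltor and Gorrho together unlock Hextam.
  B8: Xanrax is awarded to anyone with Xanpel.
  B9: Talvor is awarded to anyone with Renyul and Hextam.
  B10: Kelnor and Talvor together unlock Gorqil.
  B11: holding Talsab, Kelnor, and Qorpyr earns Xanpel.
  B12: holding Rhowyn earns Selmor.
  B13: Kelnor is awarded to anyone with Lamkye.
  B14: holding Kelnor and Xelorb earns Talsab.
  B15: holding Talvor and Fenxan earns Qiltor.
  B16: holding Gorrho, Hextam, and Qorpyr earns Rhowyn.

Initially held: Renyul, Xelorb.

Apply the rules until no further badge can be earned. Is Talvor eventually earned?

Talvor would need Renyul and Hextam (B9), but Hextam is never earned.

No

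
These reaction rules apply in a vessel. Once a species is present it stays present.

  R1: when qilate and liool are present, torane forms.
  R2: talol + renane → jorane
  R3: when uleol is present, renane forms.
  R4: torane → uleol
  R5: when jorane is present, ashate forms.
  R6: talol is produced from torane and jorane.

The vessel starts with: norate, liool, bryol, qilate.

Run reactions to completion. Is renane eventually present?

qilate and liool present → torane forms (R1).
torane present → uleol forms (R4).
uleol present → renane forms (R3).

Yes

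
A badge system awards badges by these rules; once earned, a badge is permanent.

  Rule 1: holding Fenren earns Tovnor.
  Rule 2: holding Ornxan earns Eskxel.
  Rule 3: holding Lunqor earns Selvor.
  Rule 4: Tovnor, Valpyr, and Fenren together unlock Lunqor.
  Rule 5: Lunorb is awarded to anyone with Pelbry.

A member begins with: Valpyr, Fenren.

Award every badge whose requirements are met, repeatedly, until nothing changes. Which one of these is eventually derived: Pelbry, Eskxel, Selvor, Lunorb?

Selvor

With Fenren, Tovnor is earned (Rule 1).
With Tovnor, Valpyr, and Fenren, Lunqor is earned (Rule 4).
With Lunqor, Selvor is earned (Rule 3).
Lunorb would need Pelbry (Rule 5), but Pelbry is never earned. Eskxel would need Ornxan (Rule 2), but Ornxan is never earned. No rule produces Pelbry, and it is not given.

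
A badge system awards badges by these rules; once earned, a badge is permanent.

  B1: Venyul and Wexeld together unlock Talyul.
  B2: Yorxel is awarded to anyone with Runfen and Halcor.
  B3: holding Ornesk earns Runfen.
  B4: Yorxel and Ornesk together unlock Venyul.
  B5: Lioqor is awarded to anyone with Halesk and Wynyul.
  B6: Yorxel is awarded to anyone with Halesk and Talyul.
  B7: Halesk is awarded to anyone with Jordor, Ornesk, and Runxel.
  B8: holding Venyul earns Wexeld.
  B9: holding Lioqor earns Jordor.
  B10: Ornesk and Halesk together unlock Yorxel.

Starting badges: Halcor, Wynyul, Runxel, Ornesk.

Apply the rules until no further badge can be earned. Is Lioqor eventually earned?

No

Lioqor would need Halesk and Wynyul (B5), but Halesk is never earned.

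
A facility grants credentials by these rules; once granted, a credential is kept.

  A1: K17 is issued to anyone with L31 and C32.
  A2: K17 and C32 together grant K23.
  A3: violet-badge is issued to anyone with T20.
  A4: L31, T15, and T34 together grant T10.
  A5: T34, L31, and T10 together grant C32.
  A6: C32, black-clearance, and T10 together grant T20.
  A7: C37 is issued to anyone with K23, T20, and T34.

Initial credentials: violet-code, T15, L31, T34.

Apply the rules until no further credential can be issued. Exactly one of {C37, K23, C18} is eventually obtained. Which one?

K23

Holding L31, T15, and T34 grants T10 (A4).
Holding T34, L31, and T10 grants C32 (A5).
Holding L31 and C32 grants K17 (A1).
Holding K17 and C32 grants K23 (A2).
C37 would need K23, T20, and T34 (A7), but T20 is never granted. No rule produces C18, and it is not given.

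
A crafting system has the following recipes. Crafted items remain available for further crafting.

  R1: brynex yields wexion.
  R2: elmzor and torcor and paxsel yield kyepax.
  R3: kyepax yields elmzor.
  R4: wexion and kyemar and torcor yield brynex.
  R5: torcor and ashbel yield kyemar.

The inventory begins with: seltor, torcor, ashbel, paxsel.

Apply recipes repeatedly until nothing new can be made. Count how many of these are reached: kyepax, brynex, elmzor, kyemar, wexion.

torcor and ashbel → kyemar (R5).
kyepax would need elmzor, torcor, and paxsel (R2), but elmzor is never obtained.
brynex would need wexion, kyemar, and torcor (R4), but wexion is never obtained.
elmzor would need kyepax (R3), but kyepax is never obtained.
kyemar: reached.
wexion would need brynex (R1), but brynex is never obtained.
Reached: kyemar — 1 of the 5.

1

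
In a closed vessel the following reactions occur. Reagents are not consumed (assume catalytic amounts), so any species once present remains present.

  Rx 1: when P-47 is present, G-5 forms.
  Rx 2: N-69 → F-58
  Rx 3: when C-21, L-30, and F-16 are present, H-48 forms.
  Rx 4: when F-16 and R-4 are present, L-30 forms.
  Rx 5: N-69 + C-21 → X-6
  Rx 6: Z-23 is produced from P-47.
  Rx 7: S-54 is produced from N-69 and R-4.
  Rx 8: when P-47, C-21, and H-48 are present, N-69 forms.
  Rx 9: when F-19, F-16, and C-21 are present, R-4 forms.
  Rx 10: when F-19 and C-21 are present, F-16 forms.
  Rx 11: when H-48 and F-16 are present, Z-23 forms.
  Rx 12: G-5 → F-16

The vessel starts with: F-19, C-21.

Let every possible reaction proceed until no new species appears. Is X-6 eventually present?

No

X-6 would need N-69 and C-21 (Rx 5), but N-69 never forms.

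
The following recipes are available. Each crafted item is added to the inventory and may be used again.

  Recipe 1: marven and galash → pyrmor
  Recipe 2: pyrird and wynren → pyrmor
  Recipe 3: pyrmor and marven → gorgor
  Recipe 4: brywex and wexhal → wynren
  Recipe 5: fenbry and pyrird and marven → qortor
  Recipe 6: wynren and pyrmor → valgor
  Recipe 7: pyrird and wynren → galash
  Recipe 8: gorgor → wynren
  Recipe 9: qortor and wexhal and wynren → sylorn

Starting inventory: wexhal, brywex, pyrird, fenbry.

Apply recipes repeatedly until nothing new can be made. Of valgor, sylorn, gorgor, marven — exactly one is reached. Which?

brywex and wexhal → wynren (Recipe 4).
pyrird and wynren → pyrmor (Recipe 2).
wynren and pyrmor → valgor (Recipe 6).
sylorn would need qortor, wexhal, and wynren (Recipe 9), but qortor is never obtained. No rule produces marven, and it is not given. gorgor would need pyrmor and marven (Recipe 3), but marven is never obtained.

valgor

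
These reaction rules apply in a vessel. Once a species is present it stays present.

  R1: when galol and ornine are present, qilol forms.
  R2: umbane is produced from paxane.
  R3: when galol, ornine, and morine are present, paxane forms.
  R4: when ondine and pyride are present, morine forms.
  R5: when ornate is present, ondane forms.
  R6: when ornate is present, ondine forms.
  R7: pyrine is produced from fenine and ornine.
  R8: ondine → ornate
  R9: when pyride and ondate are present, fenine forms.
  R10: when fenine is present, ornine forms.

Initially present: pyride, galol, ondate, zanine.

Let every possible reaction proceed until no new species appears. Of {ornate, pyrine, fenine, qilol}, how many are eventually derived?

3

pyride and ondate present → fenine forms (R9).
fenine present → ornine forms (R10).
fenine and ornine present → pyrine forms (R7).
galol and ornine present → qilol forms (R1).
ornate would need ondine (R8), but ondine never forms.
pyrine: reached.
fenine: reached.
qilol: reached.
Reached: pyrine, fenine, and qilol — 3 of the 4.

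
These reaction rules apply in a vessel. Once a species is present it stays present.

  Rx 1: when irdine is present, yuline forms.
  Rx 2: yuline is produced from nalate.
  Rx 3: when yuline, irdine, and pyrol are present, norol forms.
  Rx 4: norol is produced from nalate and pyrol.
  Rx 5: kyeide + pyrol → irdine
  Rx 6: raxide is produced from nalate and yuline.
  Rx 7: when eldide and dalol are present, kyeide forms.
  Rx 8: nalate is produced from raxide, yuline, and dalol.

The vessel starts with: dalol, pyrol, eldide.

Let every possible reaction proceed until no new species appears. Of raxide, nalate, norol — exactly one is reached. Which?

norol

eldide and dalol present → kyeide forms (Rx 7).
kyeide and pyrol present → irdine forms (Rx 5).
irdine present → yuline forms (Rx 1).
yuline, irdine, and pyrol present → norol forms (Rx 3).
raxide would need nalate and yuline (Rx 6), but nalate never forms. nalate would need raxide, yuline, and dalol (Rx 8), but raxide never forms.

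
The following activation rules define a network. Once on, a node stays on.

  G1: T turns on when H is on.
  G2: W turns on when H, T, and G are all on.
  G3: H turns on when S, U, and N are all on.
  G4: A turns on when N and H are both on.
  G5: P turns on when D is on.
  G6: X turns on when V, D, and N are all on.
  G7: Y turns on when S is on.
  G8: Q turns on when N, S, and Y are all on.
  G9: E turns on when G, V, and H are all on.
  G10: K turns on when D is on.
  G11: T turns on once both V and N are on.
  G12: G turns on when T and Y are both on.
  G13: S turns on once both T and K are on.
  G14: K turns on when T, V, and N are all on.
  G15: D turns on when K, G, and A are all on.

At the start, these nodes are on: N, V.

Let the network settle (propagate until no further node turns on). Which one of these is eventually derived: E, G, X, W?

V and N are on, so T turns on (G11).
G14: T, V, and N on → K on.
G13: T and K on → S on.
S is on, so Y turns on (G7).
G12: T and Y on → G on.
W would need H, T, and G (G2), but H never turns on. E would need G, V, and H (G9), but H never turns on. X would need V, D, and N (G6), but D never turns on.

G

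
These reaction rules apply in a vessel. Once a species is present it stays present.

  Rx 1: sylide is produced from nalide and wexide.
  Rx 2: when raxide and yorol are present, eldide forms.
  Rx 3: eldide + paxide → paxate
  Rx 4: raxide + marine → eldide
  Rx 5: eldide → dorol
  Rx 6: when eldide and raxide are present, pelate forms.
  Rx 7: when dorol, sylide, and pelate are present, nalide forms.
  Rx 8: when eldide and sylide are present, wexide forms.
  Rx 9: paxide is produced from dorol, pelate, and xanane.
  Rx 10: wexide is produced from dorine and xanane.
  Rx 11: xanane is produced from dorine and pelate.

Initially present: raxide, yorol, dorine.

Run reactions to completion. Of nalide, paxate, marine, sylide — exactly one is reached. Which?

raxide and yorol present → eldide forms (Rx 2).
eldide and raxide present → pelate forms (Rx 6).
eldide present → dorol forms (Rx 5).
dorine and pelate present → xanane forms (Rx 11).
dorol, pelate, and xanane present → paxide forms (Rx 9).
eldide and paxide present → paxate forms (Rx 3).
sylide would need nalide and wexide (Rx 1), but nalide never forms. nalide would need dorol, sylide, and pelate (Rx 7), but sylide never forms. No rule produces marine, and it is not given.

paxate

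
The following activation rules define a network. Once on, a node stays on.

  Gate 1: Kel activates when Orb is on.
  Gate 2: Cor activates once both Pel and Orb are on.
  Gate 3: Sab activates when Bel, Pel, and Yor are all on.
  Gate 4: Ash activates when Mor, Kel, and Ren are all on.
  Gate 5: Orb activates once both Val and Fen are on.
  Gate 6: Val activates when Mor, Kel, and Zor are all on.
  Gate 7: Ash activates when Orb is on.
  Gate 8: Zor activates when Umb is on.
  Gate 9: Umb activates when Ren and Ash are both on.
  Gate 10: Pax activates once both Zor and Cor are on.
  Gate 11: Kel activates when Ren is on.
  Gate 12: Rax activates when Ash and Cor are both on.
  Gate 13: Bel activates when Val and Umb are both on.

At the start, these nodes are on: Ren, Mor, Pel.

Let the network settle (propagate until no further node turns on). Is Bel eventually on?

Yes

Ren is on, so Kel activates (Gate 11).
Gate 4: Mor, Kel, and Ren on → Ash on.
Gate 9: Ren and Ash on → Umb on.
Umb is on, so Zor activates (Gate 8).
Mor, Kel, and Zor are on, so Val activates (Gate 6).
Val and Umb are on, so Bel activates (Gate 13).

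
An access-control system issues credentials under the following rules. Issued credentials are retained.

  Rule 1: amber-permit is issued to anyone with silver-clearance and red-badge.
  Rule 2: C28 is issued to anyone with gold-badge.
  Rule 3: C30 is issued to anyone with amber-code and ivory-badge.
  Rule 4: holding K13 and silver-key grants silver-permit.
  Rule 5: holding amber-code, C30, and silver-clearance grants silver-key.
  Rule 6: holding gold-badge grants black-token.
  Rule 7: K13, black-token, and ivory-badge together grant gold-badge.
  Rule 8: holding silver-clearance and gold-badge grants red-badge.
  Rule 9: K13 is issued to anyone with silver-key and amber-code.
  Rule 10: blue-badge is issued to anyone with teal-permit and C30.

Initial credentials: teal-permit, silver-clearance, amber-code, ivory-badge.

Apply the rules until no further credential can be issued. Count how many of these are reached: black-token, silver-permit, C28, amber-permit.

Holding amber-code and ivory-badge grants C30 (Rule 3).
Holding amber-code, C30, and silver-clearance grants silver-key (Rule 5).
Holding silver-key and amber-code grants K13 (Rule 9).
Holding K13 and silver-key grants silver-permit (Rule 4).
black-token would need gold-badge (Rule 6), but gold-badge is never granted.
silver-permit: reached.
C28 would need gold-badge (Rule 2), but gold-badge is never granted.
amber-permit would need silver-clearance and red-badge (Rule 1), but red-badge is never granted.
Reached: silver-permit — 1 of the 4.

1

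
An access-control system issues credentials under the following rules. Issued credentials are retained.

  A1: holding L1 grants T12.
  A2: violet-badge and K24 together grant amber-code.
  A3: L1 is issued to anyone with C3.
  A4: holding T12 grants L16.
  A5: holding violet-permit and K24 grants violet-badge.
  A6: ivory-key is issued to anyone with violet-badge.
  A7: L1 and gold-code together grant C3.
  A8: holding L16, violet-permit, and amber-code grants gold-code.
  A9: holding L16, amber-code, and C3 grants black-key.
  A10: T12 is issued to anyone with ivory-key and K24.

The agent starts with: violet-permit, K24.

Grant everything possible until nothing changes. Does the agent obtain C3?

C3 would need L1 and gold-code (A7), but L1 is never granted.

No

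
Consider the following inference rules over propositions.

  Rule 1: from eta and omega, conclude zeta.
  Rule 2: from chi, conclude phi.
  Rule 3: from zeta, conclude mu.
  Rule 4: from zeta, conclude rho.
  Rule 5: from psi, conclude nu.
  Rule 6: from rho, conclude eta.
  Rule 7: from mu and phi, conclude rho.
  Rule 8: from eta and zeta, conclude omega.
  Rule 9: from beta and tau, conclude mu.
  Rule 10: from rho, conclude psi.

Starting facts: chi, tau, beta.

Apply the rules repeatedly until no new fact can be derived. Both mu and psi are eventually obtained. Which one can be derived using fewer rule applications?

mu

mu: From beta and tau, Rule 9 gives mu. [1 rule application]
psi: beta and tau hold, so mu follows (Rule 9). From chi, Rule 2 gives phi. From mu and phi, Rule 7 gives rho. rho holds, so psi follows (Rule 10). [4 rule applications]
mu needs fewer.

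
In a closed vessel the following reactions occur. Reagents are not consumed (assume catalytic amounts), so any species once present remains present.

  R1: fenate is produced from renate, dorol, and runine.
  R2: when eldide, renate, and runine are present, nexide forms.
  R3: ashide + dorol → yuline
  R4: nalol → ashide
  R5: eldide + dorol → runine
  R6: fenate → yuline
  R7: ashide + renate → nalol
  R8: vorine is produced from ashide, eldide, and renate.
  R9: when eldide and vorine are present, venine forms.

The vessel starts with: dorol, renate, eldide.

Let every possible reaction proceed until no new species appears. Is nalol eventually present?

nalol would need ashide and renate (R7), but ashide never forms.

No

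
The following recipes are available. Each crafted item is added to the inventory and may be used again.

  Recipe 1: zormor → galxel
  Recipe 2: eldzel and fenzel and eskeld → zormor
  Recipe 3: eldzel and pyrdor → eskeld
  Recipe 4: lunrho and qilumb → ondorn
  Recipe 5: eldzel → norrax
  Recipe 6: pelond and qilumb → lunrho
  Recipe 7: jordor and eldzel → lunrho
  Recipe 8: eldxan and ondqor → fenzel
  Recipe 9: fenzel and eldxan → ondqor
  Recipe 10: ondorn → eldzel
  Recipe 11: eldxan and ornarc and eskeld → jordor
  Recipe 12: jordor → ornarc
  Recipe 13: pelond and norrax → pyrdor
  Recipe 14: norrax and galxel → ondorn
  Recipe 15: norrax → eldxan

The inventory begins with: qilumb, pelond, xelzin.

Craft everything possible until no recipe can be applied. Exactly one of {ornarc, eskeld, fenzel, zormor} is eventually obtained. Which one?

eskeld

Using Recipe 6, pelond and qilumb make lunrho.
lunrho and qilumb → ondorn (Recipe 4).
Using Recipe 10, ondorn makes eldzel.
Using Recipe 5, eldzel makes norrax.
pelond and norrax → pyrdor (Recipe 13).
eldzel and pyrdor → eskeld (Recipe 3).
zormor would need eldzel, fenzel, and eskeld (Recipe 2), but fenzel is never obtained. fenzel would need eldxan and ondqor (Recipe 8), but ondqor is never obtained. ornarc would need jordor (Recipe 12), but jordor is never obtained.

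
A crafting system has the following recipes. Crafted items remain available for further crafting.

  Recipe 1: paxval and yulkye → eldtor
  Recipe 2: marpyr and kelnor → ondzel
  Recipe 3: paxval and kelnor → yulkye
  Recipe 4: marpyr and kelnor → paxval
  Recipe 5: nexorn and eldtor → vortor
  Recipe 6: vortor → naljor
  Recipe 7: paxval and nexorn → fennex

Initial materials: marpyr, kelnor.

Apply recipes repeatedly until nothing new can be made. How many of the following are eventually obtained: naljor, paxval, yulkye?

2

marpyr and kelnor → paxval (Recipe 4).
paxval and kelnor → yulkye (Recipe 3).
naljor would need vortor (Recipe 6), but vortor is never obtained.
paxval: reached.
yulkye: reached.
Reached: paxval and yulkye — 2 of the 3.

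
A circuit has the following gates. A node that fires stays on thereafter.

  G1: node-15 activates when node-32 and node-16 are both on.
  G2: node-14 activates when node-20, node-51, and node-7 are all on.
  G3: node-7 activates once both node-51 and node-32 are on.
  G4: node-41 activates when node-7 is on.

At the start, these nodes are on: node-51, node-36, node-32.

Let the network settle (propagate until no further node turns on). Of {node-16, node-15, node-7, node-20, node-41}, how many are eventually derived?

2

G3: node-51 and node-32 on → node-7 on.
node-7 is on, so node-41 activates (G4).
No rule produces node-16, and it is not given.
node-15 would need node-32 and node-16 (G1), but node-16 never turns on.
node-7: reached.
No rule produces node-20, and it is not given.
node-41: reached.
Reached: node-7 and node-41 — 2 of the 5.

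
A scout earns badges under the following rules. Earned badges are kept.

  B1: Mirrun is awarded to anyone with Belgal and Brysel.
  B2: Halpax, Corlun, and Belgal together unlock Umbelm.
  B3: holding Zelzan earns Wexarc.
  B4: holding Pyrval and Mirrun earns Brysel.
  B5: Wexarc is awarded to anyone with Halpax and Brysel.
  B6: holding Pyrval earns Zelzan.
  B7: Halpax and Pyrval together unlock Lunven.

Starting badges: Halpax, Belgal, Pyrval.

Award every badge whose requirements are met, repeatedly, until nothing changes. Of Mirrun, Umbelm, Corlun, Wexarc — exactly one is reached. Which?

Wexarc

With Pyrval, Zelzan is earned (B6).
With Zelzan, Wexarc is earned (B3).
No rule produces Corlun, and it is not given. Mirrun would need Belgal and Brysel (B1), but Brysel is never earned. Umbelm would need Halpax, Corlun, and Belgal (B2), but Corlun is never earned.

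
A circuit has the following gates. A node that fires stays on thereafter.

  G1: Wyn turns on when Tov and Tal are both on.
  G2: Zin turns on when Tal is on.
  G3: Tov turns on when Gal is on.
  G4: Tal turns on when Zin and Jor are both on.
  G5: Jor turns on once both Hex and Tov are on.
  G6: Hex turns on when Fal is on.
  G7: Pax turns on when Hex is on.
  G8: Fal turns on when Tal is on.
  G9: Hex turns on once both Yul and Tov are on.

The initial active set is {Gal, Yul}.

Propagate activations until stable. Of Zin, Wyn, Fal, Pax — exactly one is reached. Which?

Pax

Gal is on, so Tov turns on (G3).
G9: Yul and Tov on → Hex on.
Hex is on, so Pax turns on (G7).
Wyn would need Tov and Tal (G1), but Tal never turns on. Zin would need Tal (G2), but Tal never turns on. Fal would need Tal (G8), but Tal never turns on.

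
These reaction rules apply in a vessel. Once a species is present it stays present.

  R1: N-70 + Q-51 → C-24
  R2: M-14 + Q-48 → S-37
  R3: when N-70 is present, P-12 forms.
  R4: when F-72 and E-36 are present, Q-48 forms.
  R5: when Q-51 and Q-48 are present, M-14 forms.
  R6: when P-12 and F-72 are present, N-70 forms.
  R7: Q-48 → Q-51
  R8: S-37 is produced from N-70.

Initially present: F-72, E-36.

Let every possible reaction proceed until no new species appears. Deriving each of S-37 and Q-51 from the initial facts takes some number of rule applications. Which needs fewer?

Q-51

Q-51: F-72 and E-36 present → Q-48 forms (R4). Q-48 present → Q-51 forms (R7). [2 rule applications]
S-37: F-72 and E-36 present → Q-48 forms (R4). Q-48 present → Q-51 forms (R7). Q-51 and Q-48 present → M-14 forms (R5). M-14 and Q-48 present → S-37 forms (R2). [4 rule applications]
Q-51 needs fewer.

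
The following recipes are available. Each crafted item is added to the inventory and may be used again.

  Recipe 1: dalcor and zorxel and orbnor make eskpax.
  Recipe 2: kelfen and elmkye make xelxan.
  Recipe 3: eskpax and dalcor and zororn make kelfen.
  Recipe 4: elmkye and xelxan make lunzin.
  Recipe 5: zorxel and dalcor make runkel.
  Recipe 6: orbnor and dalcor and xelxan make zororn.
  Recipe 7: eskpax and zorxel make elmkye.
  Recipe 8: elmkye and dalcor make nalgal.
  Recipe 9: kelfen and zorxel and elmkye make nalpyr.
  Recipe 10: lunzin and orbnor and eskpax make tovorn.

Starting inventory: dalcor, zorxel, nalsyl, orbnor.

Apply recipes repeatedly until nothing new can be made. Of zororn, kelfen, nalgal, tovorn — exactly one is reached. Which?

nalgal

dalcor and zorxel and orbnor → eskpax (Recipe 1).
eskpax and zorxel → elmkye (Recipe 7).
elmkye and dalcor → nalgal (Recipe 8).
zororn would need orbnor, dalcor, and xelxan (Recipe 6), but xelxan is never obtained. kelfen would need eskpax, dalcor, and zororn (Recipe 3), but zororn is never obtained. tovorn would need lunzin, orbnor, and eskpax (Recipe 10), but lunzin is never obtained.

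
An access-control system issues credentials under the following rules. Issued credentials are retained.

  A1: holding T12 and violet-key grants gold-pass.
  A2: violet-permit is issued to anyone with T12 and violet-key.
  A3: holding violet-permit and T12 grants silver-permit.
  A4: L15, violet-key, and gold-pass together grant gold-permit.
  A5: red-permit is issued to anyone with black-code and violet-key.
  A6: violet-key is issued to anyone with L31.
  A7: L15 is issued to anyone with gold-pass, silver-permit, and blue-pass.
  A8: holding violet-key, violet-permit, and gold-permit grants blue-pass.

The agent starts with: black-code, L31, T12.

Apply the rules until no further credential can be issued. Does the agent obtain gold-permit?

gold-permit would need L15, violet-key, and gold-pass (A4), but L15 is never granted.

No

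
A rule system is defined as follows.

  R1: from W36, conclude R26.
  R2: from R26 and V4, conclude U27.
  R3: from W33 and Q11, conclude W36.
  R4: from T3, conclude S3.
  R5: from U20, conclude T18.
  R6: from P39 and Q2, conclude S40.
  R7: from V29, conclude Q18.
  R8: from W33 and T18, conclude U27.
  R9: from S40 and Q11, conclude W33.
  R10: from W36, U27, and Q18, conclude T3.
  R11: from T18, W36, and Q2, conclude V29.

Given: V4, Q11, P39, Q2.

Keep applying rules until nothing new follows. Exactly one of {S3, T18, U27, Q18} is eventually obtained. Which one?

U27

From P39 and Q2, R6 gives S40.
From S40 and Q11, R9 gives W33.
W33 and Q11 hold, so W36 follows (R3).
From W36, R1 gives R26.
R26 and V4 hold, so U27 follows (R2).
Q18 would need V29 (R7), but V29 is never established. S3 would need T3 (R4), but T3 is never established. T18 would need U20 (R5), but U20 is never established.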